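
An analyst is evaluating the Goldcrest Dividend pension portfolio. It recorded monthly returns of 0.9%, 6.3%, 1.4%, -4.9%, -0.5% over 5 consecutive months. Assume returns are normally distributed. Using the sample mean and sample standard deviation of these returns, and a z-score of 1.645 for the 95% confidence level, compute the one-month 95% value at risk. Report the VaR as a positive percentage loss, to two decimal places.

5.97

Mean return μ = 3.20 / 5 = 0.6400%
Sample σ = √[Σ(r − μ)² / 4] = √[64.6720 / 4] = √16.1680 = 4.0209%
VaR = −(μ − z·σ) = −(0.6400 − 1.645 × 4.0209) = −(-5.9744) = 5.9744%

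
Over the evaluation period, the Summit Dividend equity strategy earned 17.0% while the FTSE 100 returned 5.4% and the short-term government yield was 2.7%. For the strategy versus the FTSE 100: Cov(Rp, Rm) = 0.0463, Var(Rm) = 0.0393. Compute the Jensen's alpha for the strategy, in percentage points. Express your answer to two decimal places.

β = Cov / Var = 0.0463 / 0.0393 = 1.1781
E[R] = Rf + β(Rm − Rf) = 2.7% + 1.1781 × (5.4% − 2.7%) = 5.8809%
α = Rp − E[R] = 17.0% − 5.8809% = 11.1191

11.12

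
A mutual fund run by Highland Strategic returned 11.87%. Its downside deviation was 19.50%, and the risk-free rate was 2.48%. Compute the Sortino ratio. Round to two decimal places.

0.48

Sortino = (Rp − Rf) / σd = (11.87% − 2.48%) / 19.50% = 9.39% / 19.50% = 0.4815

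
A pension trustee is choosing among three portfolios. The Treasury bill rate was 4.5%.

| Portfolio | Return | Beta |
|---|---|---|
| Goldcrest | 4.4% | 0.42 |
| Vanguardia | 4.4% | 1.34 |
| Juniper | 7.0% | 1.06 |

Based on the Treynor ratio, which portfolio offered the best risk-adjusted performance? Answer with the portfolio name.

Goldcrest: Treynor = (4.4% − 4.5%) / 0.42 = -0.238
Vanguardia: Treynor = (4.4% − 4.5%) / 1.34 = -0.075
Juniper: Treynor = (7.0% − 4.5%) / 1.06 = 2.358
Highest: Juniper (2.358).

Juniper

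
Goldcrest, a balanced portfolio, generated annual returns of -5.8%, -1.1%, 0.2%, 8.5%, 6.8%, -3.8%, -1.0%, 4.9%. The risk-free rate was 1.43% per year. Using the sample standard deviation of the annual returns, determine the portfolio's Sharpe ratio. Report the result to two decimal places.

μ = (-5.8 − 1.1 + 0.2 + 8.5 + 6.8 − 3.8 − 1 + 4.9) / 8 = 8.70 / 8 = 1.0875%
Sample std dev = √[183.3688 / 7] = 5.1182%
Sharpe = (μ − rf) / σ = (1.0875 − 1.43) / 5.1182 = -0.3425 / 5.1182 = -0.0669

-0.07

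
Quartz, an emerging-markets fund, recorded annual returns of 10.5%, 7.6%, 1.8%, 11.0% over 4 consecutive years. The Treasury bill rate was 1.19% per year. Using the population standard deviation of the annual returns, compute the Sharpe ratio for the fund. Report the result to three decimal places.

r̄ = (10.5 + 7.6 + 1.8 + 11) / 4 = 30.90 / 4 = 7.7250%
Population σ = √[Σ(r − r̄)² / 4] = √[53.5475 / 4] = √13.3869 = 3.6588%
Sharpe = (r̄ − rf) / σ = (7.7250 − 1.19) / 3.6588 = 6.5350 / 3.6588 = 1.7861

1.786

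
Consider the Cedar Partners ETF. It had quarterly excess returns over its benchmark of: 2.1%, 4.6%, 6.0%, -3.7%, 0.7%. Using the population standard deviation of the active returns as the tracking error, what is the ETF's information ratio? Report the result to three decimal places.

r̄ = (2.1 + 4.6 + 6 − 3.7 + 0.7) / 5 = 9.70 / 5 = 1.9400%
Population σ = √[Σ(r − r̄)² / 5] = √[56.9320 / 5] = √11.3864 = 3.3744%
IR = r̄ / tracking error = 1.9400 / 3.3744 = 0.5749

0.575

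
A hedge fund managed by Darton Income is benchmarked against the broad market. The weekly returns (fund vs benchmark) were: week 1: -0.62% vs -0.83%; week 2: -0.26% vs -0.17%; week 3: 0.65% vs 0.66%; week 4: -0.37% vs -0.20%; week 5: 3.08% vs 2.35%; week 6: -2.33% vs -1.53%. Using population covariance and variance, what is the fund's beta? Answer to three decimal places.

r̄p = 0.0250%,  r̄m = 0.0467%
Cov = Σ(rp − r̄p)(rm − r̄m) / 6 = 1.9763
Var(rm) = Σ(rm − r̄m)² / 6 = 1.5073
β = Cov / Var = 1.9763 / 1.5073 = 1.3112

1.311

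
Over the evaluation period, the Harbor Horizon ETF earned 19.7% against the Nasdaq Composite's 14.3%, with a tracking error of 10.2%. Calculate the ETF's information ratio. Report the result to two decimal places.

0.53

IR = (Rp − Rb) / TE = (19.7% − 14.3%) / 10.2% = 5.40% / 10.2% = 0.5294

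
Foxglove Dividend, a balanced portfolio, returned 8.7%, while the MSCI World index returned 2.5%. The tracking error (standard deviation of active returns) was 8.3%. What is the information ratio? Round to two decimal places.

0.75

IR = (Rp − Rb) / TE = (8.7% − 2.5%) / 8.3% = 6.20% / 8.3% = 0.7470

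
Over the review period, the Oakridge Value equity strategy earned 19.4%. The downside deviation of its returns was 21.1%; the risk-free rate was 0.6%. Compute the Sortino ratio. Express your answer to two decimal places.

0.89

Sortino = (Rp − Rf) / σd = (19.4% − 0.6%) / 21.1% = 18.80% / 21.1% = 0.8910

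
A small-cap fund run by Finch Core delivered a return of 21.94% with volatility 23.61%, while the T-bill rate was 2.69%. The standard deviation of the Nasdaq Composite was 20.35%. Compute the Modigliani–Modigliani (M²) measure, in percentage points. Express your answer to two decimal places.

19.28

Sharpe = (Rp − Rf) / σp = (21.94% − 2.69%) / 23.61% = 0.8153
M² = Rf + Sharpe × σm = 2.69% + 0.8153 × 20.35% = 19.2814%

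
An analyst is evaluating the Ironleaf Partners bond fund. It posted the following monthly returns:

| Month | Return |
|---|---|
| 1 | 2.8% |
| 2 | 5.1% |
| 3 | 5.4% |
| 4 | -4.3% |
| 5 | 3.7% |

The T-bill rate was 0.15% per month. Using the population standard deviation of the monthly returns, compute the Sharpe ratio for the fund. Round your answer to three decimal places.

Mean return μ = 12.70 / 5 = 2.5400%
Σ(r − μ)² = 62.9320; population σ = √(62.9320/5) = 3.5477%
Sharpe = (μ − rf) / σ = (2.5400 − 0.15) / 3.5477 = 2.3900 / 3.5477 = 0.6737

0.674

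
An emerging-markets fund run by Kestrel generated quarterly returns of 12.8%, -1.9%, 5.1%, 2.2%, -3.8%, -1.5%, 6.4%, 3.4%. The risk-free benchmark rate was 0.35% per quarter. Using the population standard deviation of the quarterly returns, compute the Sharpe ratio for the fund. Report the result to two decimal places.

0.49

r̄ = (12.8 − 1.9 + 5.1 + 2.2 − 3.8 − 1.5 + 6.4 + 3.4) / 8 = 22.70 / 8 = 2.8375%
Σ(r − r̄)² = 203.0988; population σ = √(203.0988/8) = 5.0386%
Sharpe = (r̄ − rf) / σ = (2.8375 − 0.35) / 5.0386 = 2.4875 / 5.0386 = 0.4937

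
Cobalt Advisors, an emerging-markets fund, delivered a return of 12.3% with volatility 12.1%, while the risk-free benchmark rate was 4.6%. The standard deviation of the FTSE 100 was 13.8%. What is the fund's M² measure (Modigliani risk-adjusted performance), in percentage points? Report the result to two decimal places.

Sharpe = (Rp − Rf) / σp = (12.3% − 4.6%) / 12.1% = 0.6364
M² = Rf + Sharpe × σm = 4.6% + 0.6364 × 13.8% = 13.3823%

13.38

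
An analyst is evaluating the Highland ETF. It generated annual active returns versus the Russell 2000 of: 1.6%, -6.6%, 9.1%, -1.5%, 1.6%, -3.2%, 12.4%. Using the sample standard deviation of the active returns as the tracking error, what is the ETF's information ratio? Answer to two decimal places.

0.28

r̄ = (1.6 − 6.6 + 9.1 − 1.5 + 1.6 − 3.2 + 12.4) / 7 = 1.9143%
Σ(r − r̄)² = 272.0886; sample σ = √(272.0886/6) = 6.7341%
IR = r̄ / tracking error = 1.9143 / 6.7341 = 0.2843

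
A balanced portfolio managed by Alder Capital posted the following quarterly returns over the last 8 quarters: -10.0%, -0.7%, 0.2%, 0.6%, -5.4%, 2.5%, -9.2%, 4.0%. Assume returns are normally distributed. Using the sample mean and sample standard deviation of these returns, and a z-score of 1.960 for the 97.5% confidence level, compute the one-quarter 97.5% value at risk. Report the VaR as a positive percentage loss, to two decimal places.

Mean return r̄ = -18.00 / 8 = -2.2500%
Σ(r − r̄)² = (-10 − (-2.2500))² + (-0.7 − (-2.2500))² + … = 196.4400
sample σ = √(196.4400 / 7) = √28.0629 = 5.2974%
VaR = −(r̄ − z·σ) = −(-2.2500 − 1.960 × 5.2974) = −(-12.6329) = 12.6329%

12.63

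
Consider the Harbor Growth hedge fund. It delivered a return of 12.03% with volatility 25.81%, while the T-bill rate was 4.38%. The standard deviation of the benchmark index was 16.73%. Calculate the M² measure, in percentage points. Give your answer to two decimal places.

9.34

Sharpe = (Rp − Rf) / σp = (12.03% − 4.38%) / 25.81% = 0.2964
M² = Rf + Sharpe × σm = 4.38% + 0.2964 × 16.73% = 9.3388%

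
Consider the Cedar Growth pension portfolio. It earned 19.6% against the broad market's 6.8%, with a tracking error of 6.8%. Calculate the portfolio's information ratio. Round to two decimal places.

IR = (Rp − Rb) / TE = (19.6% − 6.8%) / 6.8% = 12.80% / 6.8% = 1.8824

1.88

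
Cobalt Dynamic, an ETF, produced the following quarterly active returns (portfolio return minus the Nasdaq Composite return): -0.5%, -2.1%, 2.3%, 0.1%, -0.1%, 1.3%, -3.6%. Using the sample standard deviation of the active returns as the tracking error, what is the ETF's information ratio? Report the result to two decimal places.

r̄ = (-0.5 − 2.1 + 2.3 + 0.1 − 0.1 + 1.3 − 3.6) / 7 = -0.3714%
Sample std dev = √[23.6543 / 6] = 1.9855%
IR = r̄ / tracking error = -0.3714 / 1.9855 = -0.1871

-0.19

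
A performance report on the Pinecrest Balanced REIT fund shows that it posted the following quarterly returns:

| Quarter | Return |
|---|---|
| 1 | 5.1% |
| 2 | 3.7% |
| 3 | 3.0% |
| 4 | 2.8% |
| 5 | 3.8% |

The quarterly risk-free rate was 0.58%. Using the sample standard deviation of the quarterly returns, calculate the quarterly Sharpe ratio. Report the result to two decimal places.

3.43

Mean return r̄ = 18.40 / 5 = 3.6800%
Σ(r − r̄)² = (5.1 − 3.6800)² + (3.7 − 3.6800)² + (3 − 3.6800)² + … = 3.2680
σ = √[3.2680 / 4] = 0.9039%
Sharpe = (r̄ − rf) / σ = (3.6800 − 0.58) / 0.9039 = 3.1000 / 0.9039 = 3.4296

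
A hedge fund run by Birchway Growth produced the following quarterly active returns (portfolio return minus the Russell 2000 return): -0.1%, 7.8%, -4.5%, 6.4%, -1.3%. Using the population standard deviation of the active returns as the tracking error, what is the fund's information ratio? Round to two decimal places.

r̄ = (-0.1 + 7.8 − 4.5 + 6.4 − 1.3) / 5 = 1.6600%
Population σ = √[Σ(r − r̄)² / 5] = √[109.9720 / 5] = √21.9944 = 4.6898%
IR = r̄ / tracking error = 1.6600 / 4.6898 = 0.3540

0.35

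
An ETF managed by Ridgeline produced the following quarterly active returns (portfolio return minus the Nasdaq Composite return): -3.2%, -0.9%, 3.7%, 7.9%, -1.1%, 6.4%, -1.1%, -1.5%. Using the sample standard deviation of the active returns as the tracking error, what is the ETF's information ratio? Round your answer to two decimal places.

μ = (-3.2 − 0.9 + 3.7 + 7.9 − 1.1 + 6.4 − 1.1 − 1.5) / 8 = 1.2750%
Σ(r − μ)² = 119.7750; sample σ = √(119.7750/7) = 4.1365%
IR = μ / tracking error = 1.2750 / 4.1365 = 0.3082

0.31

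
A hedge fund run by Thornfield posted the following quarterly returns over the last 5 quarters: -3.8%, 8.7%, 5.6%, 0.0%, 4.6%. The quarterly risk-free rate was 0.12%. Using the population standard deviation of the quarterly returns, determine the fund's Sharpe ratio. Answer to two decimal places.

0.66

Mean return r̄ = 15.10 / 5 = 3.0200%
Σ(r − r̄)² = 97.0480; population σ = √(97.0480/5) = 4.4056%
Sharpe = (r̄ − rf) / σ = (3.0200 − 0.12) / 4.4056 = 2.9000 / 4.4056 = 0.6583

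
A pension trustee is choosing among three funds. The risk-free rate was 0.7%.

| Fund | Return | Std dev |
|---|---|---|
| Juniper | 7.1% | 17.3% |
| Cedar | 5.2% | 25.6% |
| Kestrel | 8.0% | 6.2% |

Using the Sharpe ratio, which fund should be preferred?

Kestrel

Juniper: Sharpe ratio = (7.1% − 0.7%) / 17.3% = 0.370
Cedar: Sharpe ratio = (5.2% − 0.7%) / 25.6% = 0.176
Kestrel: Sharpe ratio = (8.0% − 0.7%) / 6.2% = 1.177
Highest: Kestrel (1.177).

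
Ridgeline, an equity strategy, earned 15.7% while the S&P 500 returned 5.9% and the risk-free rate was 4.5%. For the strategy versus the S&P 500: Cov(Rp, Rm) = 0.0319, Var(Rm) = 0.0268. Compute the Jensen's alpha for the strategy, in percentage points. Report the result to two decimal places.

9.53

β = Cov / Var = 0.0319 / 0.0268 = 1.1903
E[R] = Rf + β(Rm − Rf) = 4.5% + 1.1903 × (5.9% − 4.5%) = 6.1664%
α = Rp − E[R] = 15.7% − 6.1664% = 9.5336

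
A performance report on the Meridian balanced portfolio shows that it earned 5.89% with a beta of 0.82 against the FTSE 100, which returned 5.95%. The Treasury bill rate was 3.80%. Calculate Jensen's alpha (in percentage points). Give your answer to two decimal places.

CAPM expected return = Rf + β(Rm − Rf) = 3.80% + 0.82 × (5.95% − 3.80%) = 3.8 + 0.82 × 2.15 = 5.5630%
Jensen's α = Rp − E[R] = 5.89% − 5.5630% = 0.3270

0.33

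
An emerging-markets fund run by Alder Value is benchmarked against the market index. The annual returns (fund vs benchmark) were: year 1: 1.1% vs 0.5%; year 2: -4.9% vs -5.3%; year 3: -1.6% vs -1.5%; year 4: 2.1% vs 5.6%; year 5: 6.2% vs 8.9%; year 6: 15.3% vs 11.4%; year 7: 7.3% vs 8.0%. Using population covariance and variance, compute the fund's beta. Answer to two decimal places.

r̄p = 3.6429%,  r̄m = 3.9429%
Cov = Σ(rp − r̄p)(rm − r̄m) / 7 = 32.5910
Var(rm) = Σ(rm − r̄m)² / 7 = 32.3282
β = Cov / Var = 32.5910 / 32.3282 = 1.0081

1.01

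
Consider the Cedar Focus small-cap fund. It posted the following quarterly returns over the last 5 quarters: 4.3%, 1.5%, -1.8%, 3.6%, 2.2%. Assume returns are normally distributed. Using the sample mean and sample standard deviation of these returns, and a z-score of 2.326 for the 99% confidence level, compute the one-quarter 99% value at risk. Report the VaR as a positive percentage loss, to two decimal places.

3.57

Mean return r̄ = 9.80 / 5 = 1.9600%
Sample σ = √[Σ(r − r̄)² / 4] = √[22.5720 / 4] = √5.6430 = 2.3755%
VaR = −(r̄ − z·σ) = −(1.9600 − 2.326 × 2.3755) = −(-3.5654) = 3.5654%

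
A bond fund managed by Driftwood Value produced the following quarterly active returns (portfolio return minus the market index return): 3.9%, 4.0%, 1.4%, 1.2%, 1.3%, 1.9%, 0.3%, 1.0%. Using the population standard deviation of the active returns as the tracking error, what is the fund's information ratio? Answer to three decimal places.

1.478

Mean return r̄ = 15.00 / 8 = 1.8750%
Σ(r − r̄)² = 12.8750; population σ = √(12.8750/8) = 1.2686%
IR = r̄ / tracking error = 1.8750 / 1.2686 = 1.4780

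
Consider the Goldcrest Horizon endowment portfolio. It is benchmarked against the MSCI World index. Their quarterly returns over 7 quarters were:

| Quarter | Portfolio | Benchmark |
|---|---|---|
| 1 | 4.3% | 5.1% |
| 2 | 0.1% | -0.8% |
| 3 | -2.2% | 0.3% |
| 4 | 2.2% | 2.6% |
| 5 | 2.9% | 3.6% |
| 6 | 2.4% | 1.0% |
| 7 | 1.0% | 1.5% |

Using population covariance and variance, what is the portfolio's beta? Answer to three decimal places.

0.856

r̄p = 1.5286%,  r̄m = 1.9000%
Cov = Σ(rp − r̄p)(rm − r̄m) / 7 = 2.9886
Var(rm) = Σ(rm − r̄m)² / 7 = 3.4914
β = Cov / Var = 2.9886 / 3.4914 = 0.8560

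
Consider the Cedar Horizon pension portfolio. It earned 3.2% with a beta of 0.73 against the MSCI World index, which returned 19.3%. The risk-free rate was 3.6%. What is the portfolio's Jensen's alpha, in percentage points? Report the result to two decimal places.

-11.86

CAPM expected return = Rf + β(Rm − Rf) = 3.6% + 0.73 × (19.3% − 3.6%) = 3.6 + 0.73 × 15.70 = 15.0610%
Jensen's α = Rp − E[R] = 3.2% − 15.0610% = -11.8610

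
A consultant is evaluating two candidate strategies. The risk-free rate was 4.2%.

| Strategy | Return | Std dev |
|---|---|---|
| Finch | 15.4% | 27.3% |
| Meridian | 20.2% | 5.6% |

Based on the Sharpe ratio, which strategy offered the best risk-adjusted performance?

Finch: Sharpe ratio = (15.4% − 4.2%) / 27.3% = 0.410
Meridian: Sharpe ratio = (20.2% − 4.2%) / 5.6% = 2.857
Highest: Meridian (2.857).

Meridian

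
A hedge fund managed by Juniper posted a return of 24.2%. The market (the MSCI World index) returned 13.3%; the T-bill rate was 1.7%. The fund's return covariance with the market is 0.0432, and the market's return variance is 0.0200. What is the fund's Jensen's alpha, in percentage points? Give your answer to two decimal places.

β = Cov / Var = 0.0432 / 0.0200 = 2.1600
E[R] = Rf + β(Rm − Rf) = 1.7% + 2.1600 × (13.3% − 1.7%) = 26.7560%
α = Rp − E[R] = 24.2% − 26.7560% = -2.5560

-2.56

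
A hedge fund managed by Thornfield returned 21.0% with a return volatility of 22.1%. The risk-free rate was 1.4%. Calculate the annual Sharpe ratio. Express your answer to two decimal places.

Sharpe = (Rp − Rf) / σp = (21.0% − 1.4%) / 22.1% = 19.60% / 22.1% = 0.8869

0.89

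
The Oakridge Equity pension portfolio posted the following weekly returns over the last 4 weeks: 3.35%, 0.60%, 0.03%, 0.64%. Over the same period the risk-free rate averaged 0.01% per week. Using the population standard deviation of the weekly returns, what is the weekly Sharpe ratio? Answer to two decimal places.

0.89

μ = (3.35 + 0.6 + 0.03 + 0.64) / 4 = 1.1550%
Population std dev = √[6.6569 / 4] = 1.2900%
Sharpe = (μ − rf) / σ = (1.1550 − 0.01) / 1.2900 = 1.1450 / 1.2900 = 0.8876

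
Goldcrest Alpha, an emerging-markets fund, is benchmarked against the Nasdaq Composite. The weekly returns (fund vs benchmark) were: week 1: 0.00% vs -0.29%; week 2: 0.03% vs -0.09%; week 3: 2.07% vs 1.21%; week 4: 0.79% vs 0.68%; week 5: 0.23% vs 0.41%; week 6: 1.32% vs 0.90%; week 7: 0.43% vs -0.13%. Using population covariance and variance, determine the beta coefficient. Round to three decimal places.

1.209

r̄p = 0.6957%,  r̄m = 0.3843%
Cov = Σ(rp − r̄p)(rm − r̄m) / 7 = 0.3420
Var(rm) = Σ(rm − r̄m)² / 7 = 0.2829
β = Cov / Var = 0.3420 / 0.2829 = 1.2089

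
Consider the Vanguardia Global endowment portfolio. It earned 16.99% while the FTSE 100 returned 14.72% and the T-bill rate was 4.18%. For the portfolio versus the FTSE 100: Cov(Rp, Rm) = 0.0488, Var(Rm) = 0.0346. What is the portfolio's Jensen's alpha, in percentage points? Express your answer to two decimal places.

-2.06

β = Cov / Var = 0.0488 / 0.0346 = 1.4104
E[R] = Rf + β(Rm − Rf) = 4.18% + 1.4104 × (14.72% − 4.18%) = 19.0456%
α = Rp − E[R] = 16.99% − 19.0456% = -2.0556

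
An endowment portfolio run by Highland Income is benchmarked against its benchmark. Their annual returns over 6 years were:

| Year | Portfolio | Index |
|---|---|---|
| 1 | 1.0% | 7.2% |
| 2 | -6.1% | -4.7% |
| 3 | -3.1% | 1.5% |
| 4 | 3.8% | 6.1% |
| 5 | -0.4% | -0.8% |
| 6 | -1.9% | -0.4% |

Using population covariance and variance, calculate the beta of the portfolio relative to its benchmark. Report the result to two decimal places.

0.65

r̄p = -1.1167%,  r̄m = 1.4833%
Cov = Σ(rp − r̄p)(rm − r̄m) / 6 = 10.9031
Var(rm) = Σ(rm − r̄m)² / 6 = 16.8314
β = Cov / Var = 10.9031 / 16.8314 = 0.6478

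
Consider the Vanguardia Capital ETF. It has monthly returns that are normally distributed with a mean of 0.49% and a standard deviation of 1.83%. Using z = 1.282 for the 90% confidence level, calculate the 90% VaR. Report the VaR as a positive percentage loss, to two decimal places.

VaR (as % loss) = −(μ − z·σ) = −(0.49% − 1.282 × 1.83%) = −(-1.85606%) = 1.85606%

1.86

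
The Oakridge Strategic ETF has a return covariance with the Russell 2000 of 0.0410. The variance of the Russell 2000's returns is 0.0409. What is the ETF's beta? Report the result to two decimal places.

β = Cov(Rp, Rm) / Var(Rm) = 0.0410 / 0.0409 = 1.0024

1.00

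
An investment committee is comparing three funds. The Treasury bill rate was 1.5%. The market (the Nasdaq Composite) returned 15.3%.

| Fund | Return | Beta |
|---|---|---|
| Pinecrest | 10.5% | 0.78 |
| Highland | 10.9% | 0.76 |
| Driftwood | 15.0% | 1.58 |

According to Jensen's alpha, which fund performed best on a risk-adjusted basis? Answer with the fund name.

Highland

Pinecrest: α = 10.5% − [1.5% + 0.78 × (15.3% − 1.5%)] = -1.764
Highland: α = 10.9% − [1.5% + 0.76 × (15.3% − 1.5%)] = -1.088
Driftwood: α = 15.0% − [1.5% + 1.58 × (15.3% − 1.5%)] = -8.304
Highest: Highland (-1.088).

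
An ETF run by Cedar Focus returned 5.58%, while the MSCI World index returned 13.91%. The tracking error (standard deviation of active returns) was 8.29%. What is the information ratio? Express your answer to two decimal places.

-1.00

IR = (Rp − Rb) / TE = (5.58% − 13.91%) / 8.29% = -8.33% / 8.29% = -1.0048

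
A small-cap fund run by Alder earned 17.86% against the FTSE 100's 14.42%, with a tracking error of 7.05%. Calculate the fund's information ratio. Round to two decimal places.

IR = (Rp − Rb) / TE = (17.86% − 14.42%) / 7.05% = 3.44% / 7.05% = 0.4879

0.49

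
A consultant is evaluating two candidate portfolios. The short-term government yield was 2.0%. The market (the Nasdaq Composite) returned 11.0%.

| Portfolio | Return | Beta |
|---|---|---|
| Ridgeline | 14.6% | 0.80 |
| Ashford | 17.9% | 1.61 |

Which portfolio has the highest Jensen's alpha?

Ridgeline: α = 14.6% − [2.0% + 0.80 × (11.0% − 2.0%)] = 5.400
Ashford: α = 17.9% − [2.0% + 1.61 × (11.0% − 2.0%)] = 1.410
Highest: Ridgeline (5.400).

Ridgeline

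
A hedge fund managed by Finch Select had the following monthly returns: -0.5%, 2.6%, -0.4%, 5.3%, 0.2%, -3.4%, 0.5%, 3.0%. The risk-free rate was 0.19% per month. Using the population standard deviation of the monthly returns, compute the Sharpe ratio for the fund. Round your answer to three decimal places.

r̄ = (-0.5 + 2.6 − 0.4 + 5.3 + 0.2 − 3.4 + 0.5 + 3) / 8 = 0.9125%
Σ(r − r̄)² = (-0.5 − 0.9125)² + (2.6 − 0.9125)² + (-0.4 − 0.9125)² + … = 49.4488
σ = √[49.4488 / 8] = 2.4862%
Sharpe = (r̄ − rf) / σ = (0.9125 − 0.19) / 2.4862 = 0.7225 / 2.4862 = 0.2906

0.291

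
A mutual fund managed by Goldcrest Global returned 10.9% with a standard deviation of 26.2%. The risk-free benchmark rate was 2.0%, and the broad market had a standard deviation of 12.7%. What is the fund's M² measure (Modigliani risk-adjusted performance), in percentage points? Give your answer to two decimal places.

Sharpe = (Rp − Rf) / σp = (10.9% − 2.0%) / 26.2% = 0.3397
M² = Rf + Sharpe × σm = 2.0% + 0.3397 × 12.7% = 6.3142%

6.31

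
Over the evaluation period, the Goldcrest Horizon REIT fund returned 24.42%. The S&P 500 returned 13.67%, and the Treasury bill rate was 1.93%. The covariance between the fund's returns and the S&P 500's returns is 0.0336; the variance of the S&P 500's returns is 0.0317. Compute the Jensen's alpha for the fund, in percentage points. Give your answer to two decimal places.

10.05

β = Cov / Var = 0.0336 / 0.0317 = 1.0599
E[R] = Rf + β(Rm − Rf) = 1.93% + 1.0599 × (13.67% − 1.93%) = 14.3732%
α = Rp − E[R] = 24.42% − 14.3732% = 10.0468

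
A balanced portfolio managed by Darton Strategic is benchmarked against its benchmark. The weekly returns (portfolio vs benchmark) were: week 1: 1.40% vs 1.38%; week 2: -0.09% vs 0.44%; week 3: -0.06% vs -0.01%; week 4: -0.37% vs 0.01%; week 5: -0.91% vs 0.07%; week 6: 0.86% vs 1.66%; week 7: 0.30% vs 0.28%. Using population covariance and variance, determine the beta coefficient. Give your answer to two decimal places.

r̄p = 0.1614%,  r̄m = 0.5471%
Cov = Σ(rp − r̄p)(rm − r̄m) / 7 = 0.3884
Var(rm) = Σ(rm − r̄m)² / 7 = 0.4059
β = Cov / Var = 0.3884 / 0.4059 = 0.9569

0.96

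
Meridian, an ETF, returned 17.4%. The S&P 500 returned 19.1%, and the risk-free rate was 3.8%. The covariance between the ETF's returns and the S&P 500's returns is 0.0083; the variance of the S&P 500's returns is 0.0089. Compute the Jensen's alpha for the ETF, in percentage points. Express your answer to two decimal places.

β = Cov / Var = 0.0083 / 0.0089 = 0.9326
E[R] = Rf + β(Rm − Rf) = 3.8% + 0.9326 × (19.1% − 3.8%) = 18.0688%
α = Rp − E[R] = 17.4% − 18.0688% = -0.6688

-0.67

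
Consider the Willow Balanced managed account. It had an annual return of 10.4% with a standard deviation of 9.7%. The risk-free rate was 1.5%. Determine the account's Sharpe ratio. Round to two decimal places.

Sharpe = (Rp − Rf) / σp = (10.4% − 1.5%) / 9.7% = 8.90% / 9.7% = 0.9175

0.92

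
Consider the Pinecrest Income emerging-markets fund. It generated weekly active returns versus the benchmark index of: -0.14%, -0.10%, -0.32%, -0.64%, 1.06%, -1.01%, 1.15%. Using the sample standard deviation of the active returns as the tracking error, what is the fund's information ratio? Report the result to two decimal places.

0.00

Mean return r̄ = -0.000 / 7 = 0.0000%
Σ(r − r̄)² = (-0.14 − 0.0000)² + (-0.1 − 0.0000)² + … = 4.0078
σ = √[4.0078 / 6] = 0.8173%
IR = r̄ / tracking error = 0.0000 / 0.8173 = 0.0000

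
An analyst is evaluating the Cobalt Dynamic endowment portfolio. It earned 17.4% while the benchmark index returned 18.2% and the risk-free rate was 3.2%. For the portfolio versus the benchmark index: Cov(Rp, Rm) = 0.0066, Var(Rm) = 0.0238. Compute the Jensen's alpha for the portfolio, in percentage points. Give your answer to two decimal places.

β = Cov / Var = 0.0066 / 0.0238 = 0.2773
E[R] = Rf + β(Rm − Rf) = 3.2% + 0.2773 × (18.2% − 3.2%) = 7.3595%
α = Rp − E[R] = 17.4% − 7.3595% = 10.0405

10.04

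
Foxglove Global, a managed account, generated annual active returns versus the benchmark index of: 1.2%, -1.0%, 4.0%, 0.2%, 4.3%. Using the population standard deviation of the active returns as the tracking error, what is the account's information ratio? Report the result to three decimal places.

0.833

r̄ = (1.2 − 1 + 4 + 0.2 + 4.3) / 5 = 1.7400%
Σ(r − r̄)² = (1.2 − 1.7400)² + (-1 − 1.7400)² + (4 − 1.7400)² + … = 21.8320
σ = √[21.8320 / 5] = 2.0896%
IR = r̄ / tracking error = 1.7400 / 2.0896 = 0.8327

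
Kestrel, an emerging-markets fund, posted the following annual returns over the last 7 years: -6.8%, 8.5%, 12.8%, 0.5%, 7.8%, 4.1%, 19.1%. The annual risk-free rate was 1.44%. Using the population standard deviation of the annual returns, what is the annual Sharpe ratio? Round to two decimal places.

r̄ = (-6.8 + 8.5 + 12.8 + 0.5 + 7.8 + 4.1 + 19.1) / 7 = 6.5714%
Σ(r − r̄)² = 422.7543; population σ = √(422.7543/7) = 7.7713%
Sharpe = (r̄ − rf) / σ = (6.5714 − 1.44) / 7.7713 = 5.1314 / 7.7713 = 0.6603

0.66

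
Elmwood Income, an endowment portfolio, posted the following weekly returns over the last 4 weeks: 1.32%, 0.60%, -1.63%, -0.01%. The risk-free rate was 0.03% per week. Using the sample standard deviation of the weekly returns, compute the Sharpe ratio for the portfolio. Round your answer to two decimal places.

0.03

Mean return r̄ = 0.280 / 4 = 0.0700%
Sample σ = √[Σ(r − r̄)² / 3] = √[4.7398 / 3] = √1.5799 = 1.2569%
Sharpe = (r̄ − rf) / σ = (0.0700 − 0.03) / 1.2569 = 0.0400 / 1.2569 = 0.0318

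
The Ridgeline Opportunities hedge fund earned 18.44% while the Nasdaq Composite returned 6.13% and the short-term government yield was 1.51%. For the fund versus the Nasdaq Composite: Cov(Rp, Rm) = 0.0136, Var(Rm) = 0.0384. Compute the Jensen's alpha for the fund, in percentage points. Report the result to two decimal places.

β = Cov / Var = 0.0136 / 0.0384 = 0.3542
E[R] = Rf + β(Rm − Rf) = 1.51% + 0.3542 × (6.13% − 1.51%) = 3.1464%
α = Rp − E[R] = 18.44% − 3.1464% = 15.2936

15.29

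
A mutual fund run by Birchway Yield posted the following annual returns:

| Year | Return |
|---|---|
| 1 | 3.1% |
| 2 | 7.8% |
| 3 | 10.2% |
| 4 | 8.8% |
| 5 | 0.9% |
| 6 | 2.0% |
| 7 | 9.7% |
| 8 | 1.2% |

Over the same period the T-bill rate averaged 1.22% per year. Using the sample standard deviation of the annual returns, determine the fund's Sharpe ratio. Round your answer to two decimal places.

Mean return μ = 43.70 / 8 = 5.4625%
Σ(r − μ)² = 113.5588; sample σ = √(113.5588/7) = 4.0277%
Sharpe = (μ − rf) / σ = (5.4625 − 1.22) / 4.0277 = 4.2425 / 4.0277 = 1.0533

1.05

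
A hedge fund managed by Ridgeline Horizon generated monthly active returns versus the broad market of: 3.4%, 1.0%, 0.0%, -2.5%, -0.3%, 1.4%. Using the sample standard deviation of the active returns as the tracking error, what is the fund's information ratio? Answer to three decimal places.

r̄ = (3.4 + 1 + 0 − 2.5 − 0.3 + 1.4) / 6 = 3.00 / 6 = 0.5000%
Σ(r − r̄)² = (3.4 − 0.5000)² + (1 − 0.5000)² + … = 19.3600
sample σ = √(19.3600 / 5) = √3.8720 = 1.9677%
IR = r̄ / tracking error = 0.5000 / 1.9677 = 0.2541

0.254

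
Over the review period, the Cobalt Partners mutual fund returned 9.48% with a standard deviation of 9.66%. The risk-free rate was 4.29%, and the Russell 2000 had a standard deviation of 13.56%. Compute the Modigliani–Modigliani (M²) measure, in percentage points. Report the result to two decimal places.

Sharpe = (Rp − Rf) / σp = (9.48% − 4.29%) / 9.66% = 0.5373
M² = Rf + Sharpe × σm = 4.29% + 0.5373 × 13.56% = 11.5758%

11.58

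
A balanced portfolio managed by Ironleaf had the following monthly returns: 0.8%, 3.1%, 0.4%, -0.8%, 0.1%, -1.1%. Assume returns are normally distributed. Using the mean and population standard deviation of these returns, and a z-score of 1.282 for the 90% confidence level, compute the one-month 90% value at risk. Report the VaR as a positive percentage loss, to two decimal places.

μ = (0.8 + 3.1 + 0.4 − 0.8 + 0.1 − 1.1) / 6 = 0.4167%
Population std dev = √[11.2283 / 6] = 1.3680%
VaR = −(μ − z·σ) = −(0.4167 − 1.282 × 1.3680) = −(-1.3371) = 1.3371%

1.34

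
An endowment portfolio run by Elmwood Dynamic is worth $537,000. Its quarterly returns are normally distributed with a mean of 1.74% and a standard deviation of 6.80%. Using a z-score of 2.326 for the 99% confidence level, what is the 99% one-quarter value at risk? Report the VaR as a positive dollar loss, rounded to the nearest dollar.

Return at the 99% tail: μ − z·σ = 1.74% − 2.326 × 6.80% = 1.74 − 15.8168 = -14.0768%
VaR = −(-14.0768%) × $537,000 = 14.0768% × $537,000 = $75,592

$75,592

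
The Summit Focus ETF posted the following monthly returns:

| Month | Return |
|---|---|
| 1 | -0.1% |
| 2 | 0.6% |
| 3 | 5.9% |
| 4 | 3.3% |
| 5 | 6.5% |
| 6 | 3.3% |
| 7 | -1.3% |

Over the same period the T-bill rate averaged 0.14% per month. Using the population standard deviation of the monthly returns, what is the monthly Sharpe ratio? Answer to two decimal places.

0.89

r̄ = (-0.1 + 0.6 + 5.9 + 3.3 + 6.5 + 3.3 − 1.3) / 7 = 18.20 / 7 = 2.6000%
Population σ = √[Σ(r − r̄)² / 7] = √[53.5800 / 7] = √7.6543 = 2.7666%
Sharpe = (r̄ − rf) / σ = (2.6000 − 0.14) / 2.7666 = 2.4600 / 2.7666 = 0.8892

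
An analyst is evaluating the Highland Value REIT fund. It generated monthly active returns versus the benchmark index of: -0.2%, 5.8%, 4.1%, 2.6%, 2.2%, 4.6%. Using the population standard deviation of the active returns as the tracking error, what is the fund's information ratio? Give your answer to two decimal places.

μ = (-0.2 + 5.8 + 4.1 + 2.6 + 2.2 + 4.6) / 6 = 3.1833%
Population std dev = √[22.4483 / 6] = 1.9343%
IR = μ / tracking error = 3.1833 / 1.9343 = 1.6457

1.65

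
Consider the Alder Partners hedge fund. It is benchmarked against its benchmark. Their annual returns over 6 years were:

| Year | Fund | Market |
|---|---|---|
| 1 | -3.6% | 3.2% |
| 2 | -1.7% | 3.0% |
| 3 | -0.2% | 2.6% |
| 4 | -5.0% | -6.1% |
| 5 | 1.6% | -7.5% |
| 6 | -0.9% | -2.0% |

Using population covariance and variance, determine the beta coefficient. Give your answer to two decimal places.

r̄p = -1.6333%,  r̄m = -1.1333%
Cov = Σ(rp − r̄p)(rm − r̄m) / 6 = -1.3244
Var(rm) = Σ(rm − r̄m)² / 6 = 19.2922
β = Cov / Var = -1.3244 / 19.2922 = -0.0686

-0.07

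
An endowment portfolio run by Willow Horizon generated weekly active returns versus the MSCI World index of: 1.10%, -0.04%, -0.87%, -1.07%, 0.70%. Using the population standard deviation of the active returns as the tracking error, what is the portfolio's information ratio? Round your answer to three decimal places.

-0.042

r̄ = (1.1 − 0.04 − 0.87 − 1.07 + 0.7) / 5 = -0.180 / 5 = -0.0360%
Population σ = √[Σ(r − r̄)² / 5] = √[3.5969 / 5] = √0.7194 = 0.8482%
IR = r̄ / tracking error = -0.0360 / 0.8482 = -0.0424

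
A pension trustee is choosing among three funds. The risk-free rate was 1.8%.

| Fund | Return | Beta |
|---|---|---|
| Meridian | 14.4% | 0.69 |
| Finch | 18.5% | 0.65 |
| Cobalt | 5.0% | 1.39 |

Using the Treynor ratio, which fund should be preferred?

Meridian: Treynor = (14.4% − 1.8%) / 0.69 = 18.261
Finch: Treynor = (18.5% − 1.8%) / 0.65 = 25.692
Cobalt: Treynor = (5.0% − 1.8%) / 1.39 = 2.302
Highest: Finch (25.692).

Finch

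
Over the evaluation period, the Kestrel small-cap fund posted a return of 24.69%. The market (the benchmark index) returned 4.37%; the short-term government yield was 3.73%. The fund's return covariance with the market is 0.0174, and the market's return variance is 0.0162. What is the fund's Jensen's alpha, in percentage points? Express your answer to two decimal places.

20.27

β = Cov / Var = 0.0174 / 0.0162 = 1.0741
E[R] = Rf + β(Rm − Rf) = 3.73% + 1.0741 × (4.37% − 3.73%) = 4.4174%
α = Rp − E[R] = 24.69% − 4.4174% = 20.2726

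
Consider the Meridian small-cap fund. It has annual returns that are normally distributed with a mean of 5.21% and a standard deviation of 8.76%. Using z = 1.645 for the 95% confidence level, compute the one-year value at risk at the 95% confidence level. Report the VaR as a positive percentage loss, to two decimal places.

9.20

VaR (as % loss) = −(μ − z·σ) = −(5.21% − 1.645 × 8.76%) = −(-9.2002%) = 9.2002%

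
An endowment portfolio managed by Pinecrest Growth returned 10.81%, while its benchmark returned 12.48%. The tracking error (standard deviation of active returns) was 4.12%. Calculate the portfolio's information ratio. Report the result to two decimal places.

IR = (Rp − Rb) / TE = (10.81% − 12.48%) / 4.12% = -1.67% / 4.12% = -0.4053

-0.41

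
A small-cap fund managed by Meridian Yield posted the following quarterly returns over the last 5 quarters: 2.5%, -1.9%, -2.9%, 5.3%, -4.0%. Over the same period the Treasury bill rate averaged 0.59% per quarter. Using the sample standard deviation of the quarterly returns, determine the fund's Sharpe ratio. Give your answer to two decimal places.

μ = (2.5 − 1.9 − 2.9 + 5.3 − 4) / 5 = -1.00 / 5 = -0.2000%
Σ(r − μ)² = (2.5 − (-0.2000))² + (-1.9 − (-0.2000))² + … = 62.1600
sample σ = √(62.1600 / 4) = √15.5400 = 3.9421%
Sharpe = (μ − rf) / σ = (-0.2000 − 0.59) / 3.9421 = -0.7900 / 3.9421 = -0.2004

-0.20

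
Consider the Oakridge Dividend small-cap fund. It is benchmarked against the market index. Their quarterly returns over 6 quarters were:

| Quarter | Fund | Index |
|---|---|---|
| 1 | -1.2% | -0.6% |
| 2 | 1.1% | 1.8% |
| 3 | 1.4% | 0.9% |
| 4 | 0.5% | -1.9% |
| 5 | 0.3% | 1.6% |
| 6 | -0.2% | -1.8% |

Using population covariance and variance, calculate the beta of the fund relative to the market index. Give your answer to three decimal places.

r̄p = 0.3167%,  r̄m = 0.0000%
Cov = Σ(rp − r̄p)(rm − r̄m) / 6 = 0.6417
Var(rm) = Σ(rm − r̄m)² / 6 = 2.3033
β = Cov / Var = 0.6417 / 2.3033 = 0.2786

0.279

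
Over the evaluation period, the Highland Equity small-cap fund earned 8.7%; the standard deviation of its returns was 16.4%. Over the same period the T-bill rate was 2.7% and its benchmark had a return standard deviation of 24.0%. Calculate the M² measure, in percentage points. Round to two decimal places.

11.48

Sharpe = (Rp − Rf) / σp = (8.7% − 2.7%) / 16.4% = 0.3659
M² = Rf + Sharpe × σm = 2.7% + 0.3659 × 24.0% = 11.4816%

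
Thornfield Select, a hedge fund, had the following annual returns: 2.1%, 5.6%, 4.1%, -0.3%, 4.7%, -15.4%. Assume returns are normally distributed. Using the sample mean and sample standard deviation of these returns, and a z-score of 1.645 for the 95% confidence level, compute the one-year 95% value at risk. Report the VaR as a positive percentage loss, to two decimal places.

μ = (2.1 + 5.6 + 4.1 − 0.3 + 4.7 − 15.4) / 6 = 0.1333%
Σ(r − μ)² = (2.1 − 0.1333)² + (5.6 − 0.1333)² + … = 311.8133
sample σ = √(311.8133 / 5) = √62.3627 = 7.8970%
VaR = −(μ − z·σ) = −(0.1333 − 1.645 × 7.8970) = −(-12.8573) = 12.8573%

12.86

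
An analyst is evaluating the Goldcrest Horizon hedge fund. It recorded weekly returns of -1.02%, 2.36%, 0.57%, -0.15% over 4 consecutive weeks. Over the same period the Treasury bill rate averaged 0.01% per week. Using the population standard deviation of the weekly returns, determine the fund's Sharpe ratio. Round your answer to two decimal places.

0.35

μ = (-1.02 + 2.36 + 0.57 − 0.15) / 4 = 1.760 / 4 = 0.4400%
Σ(r − μ)² = (-1.02 − 0.4400)² + (2.36 − 0.4400)² + … = 6.1830
population σ = √(6.1830 / 4) = √1.5458 = 1.2433%
Sharpe = (μ − rf) / σ = (0.4400 − 0.01) / 1.2433 = 0.4300 / 1.2433 = 0.3459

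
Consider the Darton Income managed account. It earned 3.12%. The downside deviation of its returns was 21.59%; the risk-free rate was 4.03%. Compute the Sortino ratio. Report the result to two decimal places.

Sortino = (Rp − Rf) / σd = (3.12% − 4.03%) / 21.59% = -0.91% / 21.59% = -0.0421

-0.04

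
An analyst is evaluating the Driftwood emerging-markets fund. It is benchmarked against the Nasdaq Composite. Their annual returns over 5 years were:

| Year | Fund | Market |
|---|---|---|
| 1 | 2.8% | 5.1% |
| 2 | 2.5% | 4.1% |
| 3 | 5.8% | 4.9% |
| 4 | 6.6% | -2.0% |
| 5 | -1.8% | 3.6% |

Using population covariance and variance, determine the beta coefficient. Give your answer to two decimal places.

-0.48

r̄p = 3.1800%,  r̄m = 3.1400%
Cov = Σ(rp − r̄p)(rm − r̄m) / 5 = -3.3312
Var(rm) = Σ(rm − r̄m)² / 5 = 6.8984
β = Cov / Var = -3.3312 / 6.8984 = -0.4829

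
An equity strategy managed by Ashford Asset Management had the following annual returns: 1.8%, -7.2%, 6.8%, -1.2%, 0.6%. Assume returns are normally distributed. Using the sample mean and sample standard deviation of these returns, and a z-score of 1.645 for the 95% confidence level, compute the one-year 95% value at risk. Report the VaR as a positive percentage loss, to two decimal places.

Mean return r̄ = 0.80 / 5 = 0.1600%
Σ(r − r̄)² = 102.9920; sample σ = √(102.9920/4) = 5.0742%
VaR = −(r̄ − z·σ) = −(0.1600 − 1.645 × 5.0742) = −(-8.1871) = 8.1871%

8.19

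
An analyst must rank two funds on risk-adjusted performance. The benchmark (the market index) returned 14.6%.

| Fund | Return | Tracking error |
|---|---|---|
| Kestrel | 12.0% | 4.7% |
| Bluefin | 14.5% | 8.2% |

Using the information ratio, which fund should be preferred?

Kestrel: IR = (12.0% − 14.6%) / 4.7% = -0.553
Bluefin: IR = (14.5% − 14.6%) / 8.2% = -0.012
Highest: Bluefin (-0.012).

Bluefin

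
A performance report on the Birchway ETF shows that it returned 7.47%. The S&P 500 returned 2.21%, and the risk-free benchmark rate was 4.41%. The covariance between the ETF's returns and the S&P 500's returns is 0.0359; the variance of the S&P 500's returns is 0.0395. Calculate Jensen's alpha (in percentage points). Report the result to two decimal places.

β = Cov / Var = 0.0359 / 0.0395 = 0.9089
E[R] = Rf + β(Rm − Rf) = 4.41% + 0.9089 × (2.21% − 4.41%) = 2.4104%
α = Rp − E[R] = 7.47% − 2.4104% = 5.0596

5.06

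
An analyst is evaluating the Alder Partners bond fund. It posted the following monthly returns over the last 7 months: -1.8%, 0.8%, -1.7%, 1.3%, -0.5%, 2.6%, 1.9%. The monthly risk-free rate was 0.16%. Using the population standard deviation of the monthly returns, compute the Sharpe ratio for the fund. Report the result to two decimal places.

0.13

r̄ = (-1.8 + 0.8 − 1.7 + 1.3 − 0.5 + 2.6 + 1.9) / 7 = 0.3714%
Population std dev = √[18.1143 / 7] = 1.6087%
Sharpe = (r̄ − rf) / σ = (0.3714 − 0.16) / 1.6087 = 0.2114 / 1.6087 = 0.1314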